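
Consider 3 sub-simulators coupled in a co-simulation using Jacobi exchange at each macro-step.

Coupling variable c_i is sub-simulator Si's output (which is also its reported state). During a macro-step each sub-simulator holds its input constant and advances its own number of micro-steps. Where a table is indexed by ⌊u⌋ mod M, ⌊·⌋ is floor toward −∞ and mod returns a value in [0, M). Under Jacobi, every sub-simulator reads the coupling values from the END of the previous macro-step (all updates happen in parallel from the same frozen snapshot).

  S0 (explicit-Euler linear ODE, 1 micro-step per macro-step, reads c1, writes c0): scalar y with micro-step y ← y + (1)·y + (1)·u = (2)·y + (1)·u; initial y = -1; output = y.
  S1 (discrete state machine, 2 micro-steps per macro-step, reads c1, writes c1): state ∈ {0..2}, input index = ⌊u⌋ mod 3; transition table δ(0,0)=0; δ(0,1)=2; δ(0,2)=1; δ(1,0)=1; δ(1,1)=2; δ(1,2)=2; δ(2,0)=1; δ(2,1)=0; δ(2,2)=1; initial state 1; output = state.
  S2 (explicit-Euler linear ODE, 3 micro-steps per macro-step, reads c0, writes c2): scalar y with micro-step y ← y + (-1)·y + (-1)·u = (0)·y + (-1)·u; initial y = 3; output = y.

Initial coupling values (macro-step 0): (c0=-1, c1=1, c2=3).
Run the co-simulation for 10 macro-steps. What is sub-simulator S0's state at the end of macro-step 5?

macro 1: S0 reads c1=1 → after 1×micro: -1; S1 reads c1=1 → after 2×micro: 0; S2 reads c0=-1 → after 3×micro: 1 ⇒ (c0=-1, c1=0, c2=1)
macro 2: S0 reads c1=0 → after 1×micro: -2; S1 reads c1=0 → after 2×micro: 0; S2 reads c0=-1 → after 3×micro: 1 ⇒ (c0=-2, c1=0, c2=1)
macro 3: S0 reads c1=0 → after 1×micro: -4; S1 reads c1=0 → after 2×micro: 0; S2 reads c0=-2 → after 3×micro: 2 ⇒ (c0=-4, c1=0, c2=2)
macro 4: S0 reads c1=0 → after 1×micro: -8; S1 reads c1=0 → after 2×micro: 0; S2 reads c0=-4 → after 3×micro: 4 ⇒ (c0=-8, c1=0, c2=4)
macro 5: S0 reads c1=0 → after 1×micro: -16; S1 reads c1=0 → after 2×micro: 0; S2 reads c0=-8 → after 3×micro: 8 ⇒ (c0=-16, c1=0, c2=8)
macro 6: S0 reads c1=0 → after 1×micro: -32; S1 reads c1=0 → after 2×micro: 0; S2 reads c0=-16 → after 3×micro: 16 ⇒ (c0=-32, c1=0, c2=16)
macro 7: S0 reads c1=0 → after 1×micro: -64; S1 reads c1=0 → after 2×micro: 0; S2 reads c0=-32 → after 3×micro: 32 ⇒ (c0=-64, c1=0, c2=32)
macro 8: S0 reads c1=0 → after 1×micro: -128; S1 reads c1=0 → after 2×micro: 0; S2 reads c0=-64 → after 3×micro: 64 ⇒ (c0=-128, c1=0, c2=64)
macro 9: S0 reads c1=0 → after 1×micro: -256; S1 reads c1=0 → after 2×micro: 0; S2 reads c0=-128 → after 3×micro: 128 ⇒ (c0=-256, c1=0, c2=128)
macro 10: S0 reads c1=0 → after 1×micro: -512; S1 reads c1=0 → after 2×micro: 0; S2 reads c0=-256 → after 3×micro: 256 ⇒ (c0=-512, c1=0, c2=256)

S0 state at macro-step 5 = -16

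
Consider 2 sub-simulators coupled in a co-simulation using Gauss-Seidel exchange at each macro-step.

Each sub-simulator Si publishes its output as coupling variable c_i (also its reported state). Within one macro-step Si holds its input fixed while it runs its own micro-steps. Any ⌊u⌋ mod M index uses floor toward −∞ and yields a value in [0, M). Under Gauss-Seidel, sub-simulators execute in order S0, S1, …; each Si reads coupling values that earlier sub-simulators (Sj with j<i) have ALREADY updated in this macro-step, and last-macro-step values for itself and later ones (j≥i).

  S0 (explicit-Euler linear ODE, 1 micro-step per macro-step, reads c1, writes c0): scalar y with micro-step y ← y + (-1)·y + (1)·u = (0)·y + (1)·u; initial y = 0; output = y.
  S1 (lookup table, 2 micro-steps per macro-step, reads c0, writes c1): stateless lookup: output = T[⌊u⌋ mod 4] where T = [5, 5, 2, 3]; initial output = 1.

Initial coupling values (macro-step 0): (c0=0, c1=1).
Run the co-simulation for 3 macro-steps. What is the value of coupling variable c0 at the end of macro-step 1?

c0 at macro-step 1 = 1

macro 1: S0 reads c1=1 → after 1×micro: 1; S1 reads c0=1 → after 2×micro: 5 ⇒ (c0=1, c1=5)
macro 2: S0 reads c1=5 → after 1×micro: 5; S1 reads c0=5 → after 2×micro: 5 ⇒ (c0=5, c1=5)
macro 3: S0 reads c1=5 → after 1×micro: 5; S1 reads c0=5 → after 2×micro: 5 ⇒ (c0=5, c1=5)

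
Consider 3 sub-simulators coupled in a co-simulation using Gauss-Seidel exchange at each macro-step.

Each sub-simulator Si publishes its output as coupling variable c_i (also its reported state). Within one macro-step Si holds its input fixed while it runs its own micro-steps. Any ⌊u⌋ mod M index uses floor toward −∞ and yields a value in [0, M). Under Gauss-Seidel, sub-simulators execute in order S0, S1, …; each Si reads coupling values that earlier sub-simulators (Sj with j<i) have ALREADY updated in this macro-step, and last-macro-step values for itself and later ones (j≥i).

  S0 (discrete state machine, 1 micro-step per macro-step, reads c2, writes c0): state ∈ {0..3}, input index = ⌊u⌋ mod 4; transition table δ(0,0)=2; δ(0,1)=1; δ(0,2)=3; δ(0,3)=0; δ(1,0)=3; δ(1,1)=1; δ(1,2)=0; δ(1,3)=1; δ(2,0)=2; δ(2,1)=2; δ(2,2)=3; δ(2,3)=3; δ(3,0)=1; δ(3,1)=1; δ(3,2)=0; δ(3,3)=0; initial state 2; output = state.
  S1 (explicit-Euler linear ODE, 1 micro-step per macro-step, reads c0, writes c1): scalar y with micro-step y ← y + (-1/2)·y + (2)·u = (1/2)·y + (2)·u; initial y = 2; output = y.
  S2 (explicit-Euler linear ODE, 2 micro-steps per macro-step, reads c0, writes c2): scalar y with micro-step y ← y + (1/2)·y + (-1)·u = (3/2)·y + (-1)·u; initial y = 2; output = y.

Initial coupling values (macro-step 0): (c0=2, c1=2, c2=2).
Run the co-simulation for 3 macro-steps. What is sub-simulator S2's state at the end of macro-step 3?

macro 1: S0 reads c2=2 → after 1×micro: 3; S1 reads c0=3 → after 1×micro: 7; S2 reads c0=3 → after 2×micro: -3 ⇒ (c0=3, c1=7, c2=-3)
macro 2: S0 reads c2=-3 → after 1×micro: 1; S1 reads c0=1 → after 1×micro: 11/2; S2 reads c0=1 → after 2×micro: -37/4 ⇒ (c0=1, c1=11/2, c2=-37/4)
macro 3: S0 reads c2=-37/4 → after 1×micro: 0; S1 reads c0=0 → after 1×micro: 11/4; S2 reads c0=0 → after 2×micro: -333/16 ⇒ (c0=0, c1=11/4, c2=-333/16)

S2 state at macro-step 3 = -333/16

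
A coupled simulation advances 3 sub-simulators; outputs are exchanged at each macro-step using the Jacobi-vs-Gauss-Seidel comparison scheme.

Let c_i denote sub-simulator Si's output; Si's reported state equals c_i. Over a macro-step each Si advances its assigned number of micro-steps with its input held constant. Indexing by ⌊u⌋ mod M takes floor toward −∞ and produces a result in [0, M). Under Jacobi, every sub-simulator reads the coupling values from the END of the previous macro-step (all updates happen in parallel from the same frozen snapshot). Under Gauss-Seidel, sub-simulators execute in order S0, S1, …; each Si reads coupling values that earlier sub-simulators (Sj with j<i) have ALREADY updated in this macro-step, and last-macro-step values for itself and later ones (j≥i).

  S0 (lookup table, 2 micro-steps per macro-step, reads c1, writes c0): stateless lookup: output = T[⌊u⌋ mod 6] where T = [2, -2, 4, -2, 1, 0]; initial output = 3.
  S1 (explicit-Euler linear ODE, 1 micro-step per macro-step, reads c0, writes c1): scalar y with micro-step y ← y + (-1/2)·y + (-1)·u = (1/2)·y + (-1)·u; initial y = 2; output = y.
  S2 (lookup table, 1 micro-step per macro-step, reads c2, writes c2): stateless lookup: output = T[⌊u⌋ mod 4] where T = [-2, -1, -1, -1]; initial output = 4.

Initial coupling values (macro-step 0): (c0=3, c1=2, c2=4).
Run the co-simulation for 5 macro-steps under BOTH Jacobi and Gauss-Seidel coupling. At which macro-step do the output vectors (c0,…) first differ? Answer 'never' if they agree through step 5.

[Jacobi] macro 1: S0 reads c1=2 → after 2×micro: 4; S1 reads c0=3 → after 1×micro: -2; S2 reads c2=4 → after 1×micro: -2 ⇒ (c0=4, c1=-2, c2=-2)
[Jacobi] macro 2: S0 reads c1=-2 → after 2×micro: 1; S1 reads c0=4 → after 1×micro: -5; S2 reads c2=-2 → after 1×micro: -1 ⇒ (c0=1, c1=-5, c2=-1)
[Jacobi] macro 3: S0 reads c1=-5 → after 2×micro: -2; S1 reads c0=1 → after 1×micro: -7/2; S2 reads c2=-1 → after 1×micro: -1 ⇒ (c0=-2, c1=-7/2, c2=-1)
[Jacobi] macro 4: S0 reads c1=-7/2 → after 2×micro: 4; S1 reads c0=-2 → after 1×micro: 1/4; S2 reads c2=-1 → after 1×micro: -1 ⇒ (c0=4, c1=1/4, c2=-1)
[Jacobi] macro 5: S0 reads c1=1/4 → after 2×micro: 2; S1 reads c0=4 → after 1×micro: -31/8; S2 reads c2=-1 → after 1×micro: -1 ⇒ (c0=2, c1=-31/8, c2=-1)
[Gauss-Seidel] macro 1: S0 reads c1=2 → after 2×micro: 4; S1 reads c0=4 → after 1×micro: -3; S2 reads c2=4 → after 1×micro: -2 ⇒ (c0=4, c1=-3, c2=-2)
[Gauss-Seidel] macro 2: S0 reads c1=-3 → after 2×micro: -2; S1 reads c0=-2 → after 1×micro: 1/2; S2 reads c2=-2 → after 1×micro: -1 ⇒ (c0=-2, c1=1/2, c2=-1)
[Gauss-Seidel] macro 3: S0 reads c1=1/2 → after 2×micro: 2; S1 reads c0=2 → after 1×micro: -7/4; S2 reads c2=-1 → after 1×micro: -1 ⇒ (c0=2, c1=-7/4, c2=-1)
[Gauss-Seidel] macro 4: S0 reads c1=-7/4 → after 2×micro: 1; S1 reads c0=1 → after 1×micro: -15/8; S2 reads c2=-1 → after 1×micro: -1 ⇒ (c0=1, c1=-15/8, c2=-1)
[Gauss-Seidel] macro 5: S0 reads c1=-15/8 → after 2×micro: 1; S1 reads c0=1 → after 1×micro: -31/16; S2 reads c2=-1 → after 1×micro: -1 ⇒ (c0=1, c1=-31/16, c2=-1)

first divergence at macro-step: 1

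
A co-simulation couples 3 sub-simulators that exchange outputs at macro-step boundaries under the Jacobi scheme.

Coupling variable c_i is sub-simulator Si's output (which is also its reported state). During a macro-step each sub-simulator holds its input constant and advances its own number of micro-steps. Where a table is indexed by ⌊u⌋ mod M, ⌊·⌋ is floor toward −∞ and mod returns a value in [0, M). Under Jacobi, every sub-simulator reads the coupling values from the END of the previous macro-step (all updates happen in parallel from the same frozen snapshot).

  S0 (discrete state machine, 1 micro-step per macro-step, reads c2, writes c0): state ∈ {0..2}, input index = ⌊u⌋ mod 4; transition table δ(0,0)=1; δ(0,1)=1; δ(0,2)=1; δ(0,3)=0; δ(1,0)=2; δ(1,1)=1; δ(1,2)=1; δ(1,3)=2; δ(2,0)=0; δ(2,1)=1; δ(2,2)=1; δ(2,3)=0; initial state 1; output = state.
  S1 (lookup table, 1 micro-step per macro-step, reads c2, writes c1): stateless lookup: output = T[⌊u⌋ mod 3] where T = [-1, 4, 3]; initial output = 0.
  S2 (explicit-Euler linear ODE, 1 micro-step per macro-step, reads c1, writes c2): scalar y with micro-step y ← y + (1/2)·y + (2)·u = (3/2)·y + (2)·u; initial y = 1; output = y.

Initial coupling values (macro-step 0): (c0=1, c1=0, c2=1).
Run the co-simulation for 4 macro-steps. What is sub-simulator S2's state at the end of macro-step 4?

S2 state at macro-step 4 = 689/16

macro 1: S0 reads c2=1 → after 1×micro: 1; S1 reads c2=1 → after 1×micro: 4; S2 reads c1=0 → after 1×micro: 3/2 ⇒ (c0=1, c1=4, c2=3/2)
macro 2: S0 reads c2=3/2 → after 1×micro: 1; S1 reads c2=3/2 → after 1×micro: 4; S2 reads c1=4 → after 1×micro: 41/4 ⇒ (c0=1, c1=4, c2=41/4)
macro 3: S0 reads c2=41/4 → after 1×micro: 1; S1 reads c2=41/4 → after 1×micro: 4; S2 reads c1=4 → after 1×micro: 187/8 ⇒ (c0=1, c1=4, c2=187/8)
macro 4: S0 reads c2=187/8 → after 1×micro: 2; S1 reads c2=187/8 → after 1×micro: 3; S2 reads c1=4 → after 1×micro: 689/16 ⇒ (c0=2, c1=3, c2=689/16)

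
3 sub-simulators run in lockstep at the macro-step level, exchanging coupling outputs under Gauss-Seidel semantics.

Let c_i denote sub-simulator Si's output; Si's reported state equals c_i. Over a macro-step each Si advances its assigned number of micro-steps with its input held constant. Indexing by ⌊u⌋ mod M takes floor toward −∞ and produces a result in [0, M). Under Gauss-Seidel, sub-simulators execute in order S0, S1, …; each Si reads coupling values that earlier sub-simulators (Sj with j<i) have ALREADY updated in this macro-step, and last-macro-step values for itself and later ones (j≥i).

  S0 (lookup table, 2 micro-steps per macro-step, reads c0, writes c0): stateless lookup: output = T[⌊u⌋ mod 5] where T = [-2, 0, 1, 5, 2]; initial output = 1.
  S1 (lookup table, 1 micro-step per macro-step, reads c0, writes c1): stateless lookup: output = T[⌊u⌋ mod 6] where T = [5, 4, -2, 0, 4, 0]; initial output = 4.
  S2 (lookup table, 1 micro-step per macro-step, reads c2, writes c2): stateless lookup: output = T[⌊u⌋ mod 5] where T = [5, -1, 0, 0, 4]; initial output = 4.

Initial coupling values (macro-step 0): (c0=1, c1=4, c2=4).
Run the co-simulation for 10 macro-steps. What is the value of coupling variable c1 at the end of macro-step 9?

macro 1: S0 reads c0=1 → after 2×micro: 0; S1 reads c0=0 → after 1×micro: 5; S2 reads c2=4 → after 1×micro: 4 ⇒ (c0=0, c1=5, c2=4)
macro 2: S0 reads c0=0 → after 2×micro: -2; S1 reads c0=-2 → after 1×micro: 4; S2 reads c2=4 → after 1×micro: 4 ⇒ (c0=-2, c1=4, c2=4)
macro 3: S0 reads c0=-2 → after 2×micro: 5; S1 reads c0=5 → after 1×micro: 0; S2 reads c2=4 → after 1×micro: 4 ⇒ (c0=5, c1=0, c2=4)
macro 4: S0 reads c0=5 → after 2×micro: -2; S1 reads c0=-2 → after 1×micro: 4; S2 reads c2=4 → after 1×micro: 4 ⇒ (c0=-2, c1=4, c2=4)
macro 5: S0 reads c0=-2 → after 2×micro: 5; S1 reads c0=5 → after 1×micro: 0; S2 reads c2=4 → after 1×micro: 4 ⇒ (c0=5, c1=0, c2=4)
macro 6: S0 reads c0=5 → after 2×micro: -2; S1 reads c0=-2 → after 1×micro: 4; S2 reads c2=4 → after 1×micro: 4 ⇒ (c0=-2, c1=4, c2=4)
macro 7: S0 reads c0=-2 → after 2×micro: 5; S1 reads c0=5 → after 1×micro: 0; S2 reads c2=4 → after 1×micro: 4 ⇒ (c0=5, c1=0, c2=4)
macro 8: S0 reads c0=5 → after 2×micro: -2; S1 reads c0=-2 → after 1×micro: 4; S2 reads c2=4 → after 1×micro: 4 ⇒ (c0=-2, c1=4, c2=4)
macro 9: S0 reads c0=-2 → after 2×micro: 5; S1 reads c0=5 → after 1×micro: 0; S2 reads c2=4 → after 1×micro: 4 ⇒ (c0=5, c1=0, c2=4)
macro 10: S0 reads c0=5 → after 2×micro: -2; S1 reads c0=-2 → after 1×micro: 4; S2 reads c2=4 → after 1×micro: 4 ⇒ (c0=-2, c1=4, c2=4)

c1 at macro-step 9 = 0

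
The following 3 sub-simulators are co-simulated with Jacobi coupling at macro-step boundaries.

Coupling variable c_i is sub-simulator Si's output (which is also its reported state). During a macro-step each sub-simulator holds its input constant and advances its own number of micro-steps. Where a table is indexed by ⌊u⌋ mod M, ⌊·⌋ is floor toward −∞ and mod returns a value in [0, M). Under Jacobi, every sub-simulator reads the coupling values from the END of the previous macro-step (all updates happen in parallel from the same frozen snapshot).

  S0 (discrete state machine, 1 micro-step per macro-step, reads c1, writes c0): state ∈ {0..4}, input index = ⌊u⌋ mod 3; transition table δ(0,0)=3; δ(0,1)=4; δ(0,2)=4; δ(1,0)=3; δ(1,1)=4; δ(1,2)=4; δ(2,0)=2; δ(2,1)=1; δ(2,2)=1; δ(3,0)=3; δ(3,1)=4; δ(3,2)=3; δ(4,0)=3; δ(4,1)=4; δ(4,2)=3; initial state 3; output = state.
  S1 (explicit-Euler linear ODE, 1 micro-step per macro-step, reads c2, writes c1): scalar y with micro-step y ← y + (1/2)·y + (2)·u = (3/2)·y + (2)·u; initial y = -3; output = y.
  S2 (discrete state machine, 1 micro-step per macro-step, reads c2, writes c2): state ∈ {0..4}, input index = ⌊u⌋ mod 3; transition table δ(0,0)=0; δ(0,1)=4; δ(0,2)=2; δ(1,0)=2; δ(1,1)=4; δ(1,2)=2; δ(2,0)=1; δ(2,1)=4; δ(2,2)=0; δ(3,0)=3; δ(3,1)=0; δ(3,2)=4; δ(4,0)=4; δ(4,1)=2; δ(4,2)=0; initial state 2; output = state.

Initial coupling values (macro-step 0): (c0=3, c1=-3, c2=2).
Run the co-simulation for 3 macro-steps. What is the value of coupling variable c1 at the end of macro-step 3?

macro 1: S0 reads c1=-3 → after 1×micro: 3; S1 reads c2=2 → after 1×micro: -1/2; S2 reads c2=2 → after 1×micro: 0 ⇒ (c0=3, c1=-1/2, c2=0)
macro 2: S0 reads c1=-1/2 → after 1×micro: 3; S1 reads c2=0 → after 1×micro: -3/4; S2 reads c2=0 → after 1×micro: 0 ⇒ (c0=3, c1=-3/4, c2=0)
macro 3: S0 reads c1=-3/4 → after 1×micro: 3; S1 reads c2=0 → after 1×micro: -9/8; S2 reads c2=0 → after 1×micro: 0 ⇒ (c0=3, c1=-9/8, c2=0)

c1 at macro-step 3 = -9/8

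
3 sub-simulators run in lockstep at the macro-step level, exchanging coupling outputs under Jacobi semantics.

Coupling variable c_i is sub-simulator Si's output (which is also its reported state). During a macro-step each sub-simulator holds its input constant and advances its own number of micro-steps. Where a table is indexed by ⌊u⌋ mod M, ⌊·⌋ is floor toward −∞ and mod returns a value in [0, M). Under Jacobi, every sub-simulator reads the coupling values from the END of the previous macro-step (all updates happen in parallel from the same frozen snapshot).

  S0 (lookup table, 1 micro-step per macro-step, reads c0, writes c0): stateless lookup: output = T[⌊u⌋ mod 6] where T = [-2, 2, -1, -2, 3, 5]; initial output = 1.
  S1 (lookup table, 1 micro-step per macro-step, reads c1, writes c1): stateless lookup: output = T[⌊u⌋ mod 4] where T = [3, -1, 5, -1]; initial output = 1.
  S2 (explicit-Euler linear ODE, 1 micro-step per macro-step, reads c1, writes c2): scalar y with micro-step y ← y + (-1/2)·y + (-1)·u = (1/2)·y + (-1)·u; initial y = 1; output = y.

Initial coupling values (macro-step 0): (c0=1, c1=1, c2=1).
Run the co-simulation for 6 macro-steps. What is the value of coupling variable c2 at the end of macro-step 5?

macro 1: S0 reads c0=1 → after 1×micro: 2; S1 reads c1=1 → after 1×micro: -1; S2 reads c1=1 → after 1×micro: -1/2 ⇒ (c0=2, c1=-1, c2=-1/2)
macro 2: S0 reads c0=2 → after 1×micro: -1; S1 reads c1=-1 → after 1×micro: -1; S2 reads c1=-1 → after 1×micro: 3/4 ⇒ (c0=-1, c1=-1, c2=3/4)
macro 3: S0 reads c0=-1 → after 1×micro: 5; S1 reads c1=-1 → after 1×micro: -1; S2 reads c1=-1 → after 1×micro: 11/8 ⇒ (c0=5, c1=-1, c2=11/8)
macro 4: S0 reads c0=5 → after 1×micro: 5; S1 reads c1=-1 → after 1×micro: -1; S2 reads c1=-1 → after 1×micro: 27/16 ⇒ (c0=5, c1=-1, c2=27/16)
macro 5: S0 reads c0=5 → after 1×micro: 5; S1 reads c1=-1 → after 1×micro: -1; S2 reads c1=-1 → after 1×micro: 59/32 ⇒ (c0=5, c1=-1, c2=59/32)
macro 6: S0 reads c0=5 → after 1×micro: 5; S1 reads c1=-1 → after 1×micro: -1; S2 reads c1=-1 → after 1×micro: 123/64 ⇒ (c0=5, c1=-1, c2=123/64)

c2 at macro-step 5 = 59/32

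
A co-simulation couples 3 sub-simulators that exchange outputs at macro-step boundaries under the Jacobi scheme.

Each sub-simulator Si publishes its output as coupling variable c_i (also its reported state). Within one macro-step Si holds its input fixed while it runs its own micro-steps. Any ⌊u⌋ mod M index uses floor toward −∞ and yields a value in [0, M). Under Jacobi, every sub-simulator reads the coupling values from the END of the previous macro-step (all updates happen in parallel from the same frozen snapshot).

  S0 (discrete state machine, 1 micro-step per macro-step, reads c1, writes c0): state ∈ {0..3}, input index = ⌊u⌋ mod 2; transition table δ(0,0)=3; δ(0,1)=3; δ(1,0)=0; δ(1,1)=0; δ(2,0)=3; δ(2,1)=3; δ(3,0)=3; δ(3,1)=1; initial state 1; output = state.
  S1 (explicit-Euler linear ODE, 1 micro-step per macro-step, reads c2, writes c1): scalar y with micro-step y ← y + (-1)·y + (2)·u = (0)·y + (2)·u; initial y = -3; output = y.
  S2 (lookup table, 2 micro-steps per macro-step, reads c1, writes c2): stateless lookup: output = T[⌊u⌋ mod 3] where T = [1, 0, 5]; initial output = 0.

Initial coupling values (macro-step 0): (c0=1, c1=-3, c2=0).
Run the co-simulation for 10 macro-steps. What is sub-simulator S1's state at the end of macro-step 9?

S1 state at macro-step 9 = 2

macro 1: S0 reads c1=-3 → after 1×micro: 0; S1 reads c2=0 → after 1×micro: 0; S2 reads c1=-3 → after 2×micro: 1 ⇒ (c0=0, c1=0, c2=1)
macro 2: S0 reads c1=0 → after 1×micro: 3; S1 reads c2=1 → after 1×micro: 2; S2 reads c1=0 → after 2×micro: 1 ⇒ (c0=3, c1=2, c2=1)
macro 3: S0 reads c1=2 → after 1×micro: 3; S1 reads c2=1 → after 1×micro: 2; S2 reads c1=2 → after 2×micro: 5 ⇒ (c0=3, c1=2, c2=5)
macro 4: S0 reads c1=2 → after 1×micro: 3; S1 reads c2=5 → after 1×micro: 10; S2 reads c1=2 → after 2×micro: 5 ⇒ (c0=3, c1=10, c2=5)
macro 5: S0 reads c1=10 → after 1×micro: 3; S1 reads c2=5 → after 1×micro: 10; S2 reads c1=10 → after 2×micro: 0 ⇒ (c0=3, c1=10, c2=0)
macro 6: S0 reads c1=10 → after 1×micro: 3; S1 reads c2=0 → after 1×micro: 0; S2 reads c1=10 → after 2×micro: 0 ⇒ (c0=3, c1=0, c2=0)
macro 7: S0 reads c1=0 → after 1×micro: 3; S1 reads c2=0 → after 1×micro: 0; S2 reads c1=0 → after 2×micro: 1 ⇒ (c0=3, c1=0, c2=1)
macro 8: S0 reads c1=0 → after 1×micro: 3; S1 reads c2=1 → after 1×micro: 2; S2 reads c1=0 → after 2×micro: 1 ⇒ (c0=3, c1=2, c2=1)
macro 9: S0 reads c1=2 → after 1×micro: 3; S1 reads c2=1 → after 1×micro: 2; S2 reads c1=2 → after 2×micro: 5 ⇒ (c0=3, c1=2, c2=5)
macro 10: S0 reads c1=2 → after 1×micro: 3; S1 reads c2=5 → after 1×micro: 10; S2 reads c1=2 → after 2×micro: 5 ⇒ (c0=3, c1=10, c2=5)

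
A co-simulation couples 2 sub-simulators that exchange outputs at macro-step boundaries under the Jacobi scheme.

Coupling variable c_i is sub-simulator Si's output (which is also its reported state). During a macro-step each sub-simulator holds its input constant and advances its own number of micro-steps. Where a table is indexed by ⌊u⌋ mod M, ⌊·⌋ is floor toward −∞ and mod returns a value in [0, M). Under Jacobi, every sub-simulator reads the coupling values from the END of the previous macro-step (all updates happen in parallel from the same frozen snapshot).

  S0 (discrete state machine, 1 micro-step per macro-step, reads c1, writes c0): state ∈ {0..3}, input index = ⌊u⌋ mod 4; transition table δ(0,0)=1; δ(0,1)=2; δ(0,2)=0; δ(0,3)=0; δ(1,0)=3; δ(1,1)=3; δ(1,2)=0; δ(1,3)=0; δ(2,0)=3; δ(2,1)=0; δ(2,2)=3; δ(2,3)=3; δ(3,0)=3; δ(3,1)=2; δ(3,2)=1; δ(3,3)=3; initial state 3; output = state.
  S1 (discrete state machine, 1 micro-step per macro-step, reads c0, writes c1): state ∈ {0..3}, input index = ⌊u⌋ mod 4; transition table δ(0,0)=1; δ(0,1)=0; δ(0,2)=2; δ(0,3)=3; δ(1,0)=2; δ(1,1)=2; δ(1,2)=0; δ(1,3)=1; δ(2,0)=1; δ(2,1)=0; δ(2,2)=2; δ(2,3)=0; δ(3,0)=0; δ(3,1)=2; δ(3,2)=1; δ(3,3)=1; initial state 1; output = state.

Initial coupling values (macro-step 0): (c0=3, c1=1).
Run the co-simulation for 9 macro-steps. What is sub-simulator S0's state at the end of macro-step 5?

macro 1: S0 reads c1=1 → after 1×micro: 2; S1 reads c0=3 → after 1×micro: 1 ⇒ (c0=2, c1=1)
macro 2: S0 reads c1=1 → after 1×micro: 0; S1 reads c0=2 → after 1×micro: 0 ⇒ (c0=0, c1=0)
macro 3: S0 reads c1=0 → after 1×micro: 1; S1 reads c0=0 → after 1×micro: 1 ⇒ (c0=1, c1=1)
macro 4: S0 reads c1=1 → after 1×micro: 3; S1 reads c0=1 → after 1×micro: 2 ⇒ (c0=3, c1=2)
macro 5: S0 reads c1=2 → after 1×micro: 1; S1 reads c0=3 → after 1×micro: 0 ⇒ (c0=1, c1=0)
macro 6: S0 reads c1=0 → after 1×micro: 3; S1 reads c0=1 → after 1×micro: 0 ⇒ (c0=3, c1=0)
macro 7: S0 reads c1=0 → after 1×micro: 3; S1 reads c0=3 → after 1×micro: 3 ⇒ (c0=3, c1=3)
macro 8: S0 reads c1=3 → after 1×micro: 3; S1 reads c0=3 → after 1×micro: 1 ⇒ (c0=3, c1=1)
macro 9: S0 reads c1=1 → after 1×micro: 2; S1 reads c0=3 → after 1×micro: 1 ⇒ (c0=2, c1=1)

S0 state at macro-step 5 = 1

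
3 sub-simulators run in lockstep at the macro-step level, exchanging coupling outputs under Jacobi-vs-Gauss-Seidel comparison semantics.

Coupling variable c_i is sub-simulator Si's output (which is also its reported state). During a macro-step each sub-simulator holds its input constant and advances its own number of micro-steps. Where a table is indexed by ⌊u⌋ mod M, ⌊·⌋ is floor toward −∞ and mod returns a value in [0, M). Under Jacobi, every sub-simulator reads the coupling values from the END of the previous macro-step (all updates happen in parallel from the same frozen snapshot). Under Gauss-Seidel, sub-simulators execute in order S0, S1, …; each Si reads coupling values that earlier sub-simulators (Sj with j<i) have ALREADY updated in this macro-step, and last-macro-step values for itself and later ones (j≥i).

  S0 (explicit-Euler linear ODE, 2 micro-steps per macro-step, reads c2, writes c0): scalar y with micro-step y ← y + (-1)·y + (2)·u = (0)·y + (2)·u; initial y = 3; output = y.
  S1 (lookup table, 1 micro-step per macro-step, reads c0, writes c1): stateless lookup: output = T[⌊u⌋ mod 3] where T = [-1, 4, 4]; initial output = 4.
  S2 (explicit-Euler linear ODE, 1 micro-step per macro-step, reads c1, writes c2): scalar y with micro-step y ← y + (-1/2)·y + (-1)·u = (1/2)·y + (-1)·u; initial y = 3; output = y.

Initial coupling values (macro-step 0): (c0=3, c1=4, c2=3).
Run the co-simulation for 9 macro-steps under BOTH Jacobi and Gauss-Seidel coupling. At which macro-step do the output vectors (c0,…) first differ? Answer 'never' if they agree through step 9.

[Jacobi] macro 1: S0 reads c2=3 → after 2×micro: 6; S1 reads c0=3 → after 1×micro: -1; S2 reads c1=4 → after 1×micro: -5/2 ⇒ (c0=6, c1=-1, c2=-5/2)
[Jacobi] macro 2: S0 reads c2=-5/2 → after 2×micro: -5; S1 reads c0=6 → after 1×micro: -1; S2 reads c1=-1 → after 1×micro: -1/4 ⇒ (c0=-5, c1=-1, c2=-1/4)
[Jacobi] macro 3: S0 reads c2=-1/4 → after 2×micro: -1/2; S1 reads c0=-5 → after 1×micro: 4; S2 reads c1=-1 → after 1×micro: 7/8 ⇒ (c0=-1/2, c1=4, c2=7/8)
[Jacobi] macro 4: S0 reads c2=7/8 → after 2×micro: 7/4; S1 reads c0=-1/2 → after 1×micro: 4; S2 reads c1=4 → after 1×micro: -57/16 ⇒ (c0=7/4, c1=4, c2=-57/16)
[Jacobi] macro 5: S0 reads c2=-57/16 → after 2×micro: -57/8; S1 reads c0=7/4 → after 1×micro: 4; S2 reads c1=4 → after 1×micro: -185/32 ⇒ (c0=-57/8, c1=4, c2=-185/32)
[Jacobi] macro 6: S0 reads c2=-185/32 → after 2×micro: -185/16; S1 reads c0=-57/8 → after 1×micro: 4; S2 reads c1=4 → after 1×micro: -441/64 ⇒ (c0=-185/16, c1=4, c2=-441/64)
[Jacobi] macro 7: S0 reads c2=-441/64 → after 2×micro: -441/32; S1 reads c0=-185/16 → after 1×micro: -1; S2 reads c1=4 → after 1×micro: -953/128 ⇒ (c0=-441/32, c1=-1, c2=-953/128)
[Jacobi] macro 8: S0 reads c2=-953/128 → after 2×micro: -953/64; S1 reads c0=-441/32 → after 1×micro: 4; S2 reads c1=-1 → after 1×micro: -697/256 ⇒ (c0=-953/64, c1=4, c2=-697/256)
[Jacobi] macro 9: S0 reads c2=-697/256 → after 2×micro: -697/128; S1 reads c0=-953/64 → after 1×micro: -1; S2 reads c1=4 → after 1×micro: -2745/512 ⇒ (c0=-697/128, c1=-1, c2=-2745/512)
[Gauss-Seidel] macro 1: S0 reads c2=3 → after 2×micro: 6; S1 reads c0=6 → after 1×micro: -1; S2 reads c1=-1 → after 1×micro: 5/2 ⇒ (c0=6, c1=-1, c2=5/2)
[Gauss-Seidel] macro 2: S0 reads c2=5/2 → after 2×micro: 5; S1 reads c0=5 → after 1×micro: 4; S2 reads c1=4 → after 1×micro: -11/4 ⇒ (c0=5, c1=4, c2=-11/4)
[Gauss-Seidel] macro 3: S0 reads c2=-11/4 → after 2×micro: -11/2; S1 reads c0=-11/2 → after 1×micro: -1; S2 reads c1=-1 → after 1×micro: -3/8 ⇒ (c0=-11/2, c1=-1, c2=-3/8)
[Gauss-Seidel] macro 4: S0 reads c2=-3/8 → after 2×micro: -3/4; S1 reads c0=-3/4 → after 1×micro: 4; S2 reads c1=4 → after 1×micro: -67/16 ⇒ (c0=-3/4, c1=4, c2=-67/16)
[Gauss-Seidel] macro 5: S0 reads c2=-67/16 → after 2×micro: -67/8; S1 reads c0=-67/8 → after 1×micro: -1; S2 reads c1=-1 → after 1×micro: -35/32 ⇒ (c0=-67/8, c1=-1, c2=-35/32)
[Gauss-Seidel] macro 6: S0 reads c2=-35/32 → after 2×micro: -35/16; S1 reads c0=-35/16 → after 1×micro: -1; S2 reads c1=-1 → after 1×micro: 29/64 ⇒ (c0=-35/16, c1=-1, c2=29/64)
[Gauss-Seidel] macro 7: S0 reads c2=29/64 → after 2×micro: 29/32; S1 reads c0=29/32 → after 1×micro: -1; S2 reads c1=-1 → after 1×micro: 157/128 ⇒ (c0=29/32, c1=-1, c2=157/128)
[Gauss-Seidel] macro 8: S0 reads c2=157/128 → after 2×micro: 157/64; S1 reads c0=157/64 → after 1×micro: 4; S2 reads c1=4 → after 1×micro: -867/256 ⇒ (c0=157/64, c1=4, c2=-867/256)
[Gauss-Seidel] macro 9: S0 reads c2=-867/256 → after 2×micro: -867/128; S1 reads c0=-867/128 → after 1×micro: 4; S2 reads c1=4 → after 1×micro: -2915/512 ⇒ (c0=-867/128, c1=4, c2=-2915/512)

first divergence at macro-step: 1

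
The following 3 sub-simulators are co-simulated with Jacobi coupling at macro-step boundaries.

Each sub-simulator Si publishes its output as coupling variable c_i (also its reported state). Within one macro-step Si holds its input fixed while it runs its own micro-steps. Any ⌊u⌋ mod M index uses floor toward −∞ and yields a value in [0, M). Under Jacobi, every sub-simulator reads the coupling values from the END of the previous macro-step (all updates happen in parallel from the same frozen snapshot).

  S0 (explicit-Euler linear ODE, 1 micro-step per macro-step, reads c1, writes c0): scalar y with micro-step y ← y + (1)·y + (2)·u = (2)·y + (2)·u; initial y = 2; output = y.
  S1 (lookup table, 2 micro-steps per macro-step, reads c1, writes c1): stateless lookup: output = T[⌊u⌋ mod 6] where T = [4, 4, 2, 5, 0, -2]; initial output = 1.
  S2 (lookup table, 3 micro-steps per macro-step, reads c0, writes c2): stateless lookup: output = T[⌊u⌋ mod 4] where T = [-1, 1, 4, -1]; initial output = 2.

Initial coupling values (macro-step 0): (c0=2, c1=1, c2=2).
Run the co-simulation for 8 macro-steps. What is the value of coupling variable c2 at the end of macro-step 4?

macro 1: S0 reads c1=1 → after 1×micro: 6; S1 reads c1=1 → after 2×micro: 4; S2 reads c0=2 → after 3×micro: 4 ⇒ (c0=6, c1=4, c2=4)
macro 2: S0 reads c1=4 → after 1×micro: 20; S1 reads c1=4 → after 2×micro: 0; S2 reads c0=6 → after 3×micro: 4 ⇒ (c0=20, c1=0, c2=4)
macro 3: S0 reads c1=0 → after 1×micro: 40; S1 reads c1=0 → after 2×micro: 4; S2 reads c0=20 → after 3×micro: -1 ⇒ (c0=40, c1=4, c2=-1)
macro 4: S0 reads c1=4 → after 1×micro: 88; S1 reads c1=4 → after 2×micro: 0; S2 reads c0=40 → after 3×micro: -1 ⇒ (c0=88, c1=0, c2=-1)
macro 5: S0 reads c1=0 → after 1×micro: 176; S1 reads c1=0 → after 2×micro: 4; S2 reads c0=88 → after 3×micro: -1 ⇒ (c0=176, c1=4, c2=-1)
macro 6: S0 reads c1=4 → after 1×micro: 360; S1 reads c1=4 → after 2×micro: 0; S2 reads c0=176 → after 3×micro: -1 ⇒ (c0=360, c1=0, c2=-1)
macro 7: S0 reads c1=0 → after 1×micro: 720; S1 reads c1=0 → after 2×micro: 4; S2 reads c0=360 → after 3×micro: -1 ⇒ (c0=720, c1=4, c2=-1)
macro 8: S0 reads c1=4 → after 1×micro: 1448; S1 reads c1=4 → after 2×micro: 0; S2 reads c0=720 → after 3×micro: -1 ⇒ (c0=1448, c1=0, c2=-1)

c2 at macro-step 4 = -1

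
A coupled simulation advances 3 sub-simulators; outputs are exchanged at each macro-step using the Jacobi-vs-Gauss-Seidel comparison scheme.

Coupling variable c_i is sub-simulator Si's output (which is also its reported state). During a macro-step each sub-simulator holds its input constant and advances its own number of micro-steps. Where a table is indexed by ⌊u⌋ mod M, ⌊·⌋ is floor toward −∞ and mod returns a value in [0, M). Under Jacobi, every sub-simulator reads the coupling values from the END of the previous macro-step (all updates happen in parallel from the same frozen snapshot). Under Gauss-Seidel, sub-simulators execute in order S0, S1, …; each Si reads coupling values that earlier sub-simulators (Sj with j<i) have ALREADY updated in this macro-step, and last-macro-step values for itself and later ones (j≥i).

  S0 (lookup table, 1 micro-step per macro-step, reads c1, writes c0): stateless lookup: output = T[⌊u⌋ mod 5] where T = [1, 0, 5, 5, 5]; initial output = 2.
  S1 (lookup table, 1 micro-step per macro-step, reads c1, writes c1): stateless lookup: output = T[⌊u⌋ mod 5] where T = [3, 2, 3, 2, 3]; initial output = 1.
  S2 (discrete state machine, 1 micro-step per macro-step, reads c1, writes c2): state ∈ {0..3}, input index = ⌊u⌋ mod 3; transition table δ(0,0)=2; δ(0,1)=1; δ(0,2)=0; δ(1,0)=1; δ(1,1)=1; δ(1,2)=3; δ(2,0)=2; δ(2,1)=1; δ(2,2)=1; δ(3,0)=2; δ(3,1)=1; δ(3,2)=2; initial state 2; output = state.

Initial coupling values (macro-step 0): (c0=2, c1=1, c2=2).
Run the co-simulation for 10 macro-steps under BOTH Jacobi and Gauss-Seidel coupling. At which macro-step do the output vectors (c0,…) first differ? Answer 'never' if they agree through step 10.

first divergence at macro-step: 2

[Jacobi] macro 1: S0 reads c1=1 → after 1×micro: 0; S1 reads c1=1 → after 1×micro: 2; S2 reads c1=1 → after 1×micro: 1 ⇒ (c0=0, c1=2, c2=1)
[Jacobi] macro 2: S0 reads c1=2 → after 1×micro: 5; S1 reads c1=2 → after 1×micro: 3; S2 reads c1=2 → after 1×micro: 3 ⇒ (c0=5, c1=3, c2=3)
[Jacobi] macro 3: S0 reads c1=3 → after 1×micro: 5; S1 reads c1=3 → after 1×micro: 2; S2 reads c1=3 → after 1×micro: 2 ⇒ (c0=5, c1=2, c2=2)
[Jacobi] macro 4: S0 reads c1=2 → after 1×micro: 5; S1 reads c1=2 → after 1×micro: 3; S2 reads c1=2 → after 1×micro: 1 ⇒ (c0=5, c1=3, c2=1)
[Jacobi] macro 5: S0 reads c1=3 → after 1×micro: 5; S1 reads c1=3 → after 1×micro: 2; S2 reads c1=3 → after 1×micro: 1 ⇒ (c0=5, c1=2, c2=1)
[Jacobi] macro 6: S0 reads c1=2 → after 1×micro: 5; S1 reads c1=2 → after 1×micro: 3; S2 reads c1=2 → after 1×micro: 3 ⇒ (c0=5, c1=3, c2=3)
[Jacobi] macro 7: S0 reads c1=3 → after 1×micro: 5; S1 reads c1=3 → after 1×micro: 2; S2 reads c1=3 → after 1×micro: 2 ⇒ (c0=5, c1=2, c2=2)
[Jacobi] macro 8: S0 reads c1=2 → after 1×micro: 5; S1 reads c1=2 → after 1×micro: 3; S2 reads c1=2 → after 1×micro: 1 ⇒ (c0=5, c1=3, c2=1)
[Jacobi] macro 9: S0 reads c1=3 → after 1×micro: 5; S1 reads c1=3 → after 1×micro: 2; S2 reads c1=3 → after 1×micro: 1 ⇒ (c0=5, c1=2, c2=1)
[Jacobi] macro 10: S0 reads c1=2 → after 1×micro: 5; S1 reads c1=2 → after 1×micro: 3; S2 reads c1=2 → after 1×micro: 3 ⇒ (c0=5, c1=3, c2=3)
[Gauss-Seidel] macro 1: S0 reads c1=1 → after 1×micro: 0; S1 reads c1=1 → after 1×micro: 2; S2 reads c1=2 → after 1×micro: 1 ⇒ (c0=0, c1=2, c2=1)
[Gauss-Seidel] macro 2: S0 reads c1=2 → after 1×micro: 5; S1 reads c1=2 → after 1×micro: 3; S2 reads c1=3 → after 1×micro: 1 ⇒ (c0=5, c1=3, c2=1)
[Gauss-Seidel] macro 3: S0 reads c1=3 → after 1×micro: 5; S1 reads c1=3 → after 1×micro: 2; S2 reads c1=2 → after 1×micro: 3 ⇒ (c0=5, c1=2, c2=3)
[Gauss-Seidel] macro 4: S0 reads c1=2 → after 1×micro: 5; S1 reads c1=2 → after 1×micro: 3; S2 reads c1=3 → after 1×micro: 2 ⇒ (c0=5, c1=3, c2=2)
[Gauss-Seidel] macro 5: S0 reads c1=3 → after 1×micro: 5; S1 reads c1=3 → after 1×micro: 2; S2 reads c1=2 → after 1×micro: 1 ⇒ (c0=5, c1=2, c2=1)
[Gauss-Seidel] macro 6: S0 reads c1=2 → after 1×micro: 5; S1 reads c1=2 → after 1×micro: 3; S2 reads c1=3 → after 1×micro: 1 ⇒ (c0=5, c1=3, c2=1)
[Gauss-Seidel] macro 7: S0 reads c1=3 → after 1×micro: 5; S1 reads c1=3 → after 1×micro: 2; S2 reads c1=2 → after 1×micro: 3 ⇒ (c0=5, c1=2, c2=3)
[Gauss-Seidel] macro 8: S0 reads c1=2 → after 1×micro: 5; S1 reads c1=2 → after 1×micro: 3; S2 reads c1=3 → after 1×micro: 2 ⇒ (c0=5, c1=3, c2=2)
[Gauss-Seidel] macro 9: S0 reads c1=3 → after 1×micro: 5; S1 reads c1=3 → after 1×micro: 2; S2 reads c1=2 → after 1×micro: 1 ⇒ (c0=5, c1=2, c2=1)
[Gauss-Seidel] macro 10: S0 reads c1=2 → after 1×micro: 5; S1 reads c1=2 → after 1×micro: 3; S2 reads c1=3 → after 1×micro: 1 ⇒ (c0=5, c1=3, c2=1)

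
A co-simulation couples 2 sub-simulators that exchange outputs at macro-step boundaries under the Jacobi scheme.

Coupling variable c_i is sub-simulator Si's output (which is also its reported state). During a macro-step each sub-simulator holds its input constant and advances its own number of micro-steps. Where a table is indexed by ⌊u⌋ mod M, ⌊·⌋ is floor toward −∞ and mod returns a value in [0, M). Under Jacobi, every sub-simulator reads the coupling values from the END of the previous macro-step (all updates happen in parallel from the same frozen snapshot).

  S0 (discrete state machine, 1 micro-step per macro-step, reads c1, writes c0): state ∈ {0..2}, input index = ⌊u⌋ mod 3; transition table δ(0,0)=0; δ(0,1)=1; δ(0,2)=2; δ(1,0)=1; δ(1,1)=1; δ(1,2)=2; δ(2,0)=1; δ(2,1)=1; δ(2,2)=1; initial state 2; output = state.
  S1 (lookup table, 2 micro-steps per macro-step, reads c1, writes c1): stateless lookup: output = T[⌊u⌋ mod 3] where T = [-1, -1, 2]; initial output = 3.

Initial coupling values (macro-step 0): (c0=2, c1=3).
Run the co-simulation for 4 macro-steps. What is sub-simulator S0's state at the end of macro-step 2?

macro 1: S0 reads c1=3 → after 1×micro: 1; S1 reads c1=3 → after 2×micro: -1 ⇒ (c0=1, c1=-1)
macro 2: S0 reads c1=-1 → after 1×micro: 2; S1 reads c1=-1 → after 2×micro: 2 ⇒ (c0=2, c1=2)
macro 3: S0 reads c1=2 → after 1×micro: 1; S1 reads c1=2 → after 2×micro: 2 ⇒ (c0=1, c1=2)
macro 4: S0 reads c1=2 → after 1×micro: 2; S1 reads c1=2 → after 2×micro: 2 ⇒ (c0=2, c1=2)

S0 state at macro-step 2 = 2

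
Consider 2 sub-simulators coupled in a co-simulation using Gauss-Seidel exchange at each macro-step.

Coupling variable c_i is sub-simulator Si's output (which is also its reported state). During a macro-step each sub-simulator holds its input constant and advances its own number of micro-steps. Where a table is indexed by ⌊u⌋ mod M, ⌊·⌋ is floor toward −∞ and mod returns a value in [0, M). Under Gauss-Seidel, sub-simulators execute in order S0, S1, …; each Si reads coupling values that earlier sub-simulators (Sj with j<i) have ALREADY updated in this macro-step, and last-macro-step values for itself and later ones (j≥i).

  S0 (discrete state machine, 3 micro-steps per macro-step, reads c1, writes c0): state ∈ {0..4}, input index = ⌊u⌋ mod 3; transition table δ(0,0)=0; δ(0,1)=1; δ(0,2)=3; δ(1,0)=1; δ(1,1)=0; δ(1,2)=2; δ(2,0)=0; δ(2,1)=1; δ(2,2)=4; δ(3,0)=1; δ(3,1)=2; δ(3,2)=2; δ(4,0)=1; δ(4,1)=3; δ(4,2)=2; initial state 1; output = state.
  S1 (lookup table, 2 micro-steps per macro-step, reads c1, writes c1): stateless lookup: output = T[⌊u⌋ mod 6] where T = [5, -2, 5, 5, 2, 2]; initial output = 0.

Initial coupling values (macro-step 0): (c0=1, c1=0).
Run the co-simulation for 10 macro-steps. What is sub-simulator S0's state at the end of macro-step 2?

macro 1: S0 reads c1=0 → after 3×micro: 1; S1 reads c1=0 → after 2×micro: 5 ⇒ (c0=1, c1=5)
macro 2: S0 reads c1=5 → after 3×micro: 2; S1 reads c1=5 → after 2×micro: 2 ⇒ (c0=2, c1=2)
macro 3: S0 reads c1=2 → after 3×micro: 4; S1 reads c1=2 → after 2×micro: 5 ⇒ (c0=4, c1=5)
macro 4: S0 reads c1=5 → after 3×micro: 2; S1 reads c1=5 → after 2×micro: 2 ⇒ (c0=2, c1=2)
macro 5: S0 reads c1=2 → after 3×micro: 4; S1 reads c1=2 → after 2×micro: 5 ⇒ (c0=4, c1=5)
macro 6: S0 reads c1=5 → after 3×micro: 2; S1 reads c1=5 → after 2×micro: 2 ⇒ (c0=2, c1=2)
macro 7: S0 reads c1=2 → after 3×micro: 4; S1 reads c1=2 → after 2×micro: 5 ⇒ (c0=4, c1=5)
macro 8: S0 reads c1=5 → after 3×micro: 2; S1 reads c1=5 → after 2×micro: 2 ⇒ (c0=2, c1=2)
macro 9: S0 reads c1=2 → after 3×micro: 4; S1 reads c1=2 → after 2×micro: 5 ⇒ (c0=4, c1=5)
macro 10: S0 reads c1=5 → after 3×micro: 2; S1 reads c1=5 → after 2×micro: 2 ⇒ (c0=2, c1=2)

S0 state at macro-step 2 = 2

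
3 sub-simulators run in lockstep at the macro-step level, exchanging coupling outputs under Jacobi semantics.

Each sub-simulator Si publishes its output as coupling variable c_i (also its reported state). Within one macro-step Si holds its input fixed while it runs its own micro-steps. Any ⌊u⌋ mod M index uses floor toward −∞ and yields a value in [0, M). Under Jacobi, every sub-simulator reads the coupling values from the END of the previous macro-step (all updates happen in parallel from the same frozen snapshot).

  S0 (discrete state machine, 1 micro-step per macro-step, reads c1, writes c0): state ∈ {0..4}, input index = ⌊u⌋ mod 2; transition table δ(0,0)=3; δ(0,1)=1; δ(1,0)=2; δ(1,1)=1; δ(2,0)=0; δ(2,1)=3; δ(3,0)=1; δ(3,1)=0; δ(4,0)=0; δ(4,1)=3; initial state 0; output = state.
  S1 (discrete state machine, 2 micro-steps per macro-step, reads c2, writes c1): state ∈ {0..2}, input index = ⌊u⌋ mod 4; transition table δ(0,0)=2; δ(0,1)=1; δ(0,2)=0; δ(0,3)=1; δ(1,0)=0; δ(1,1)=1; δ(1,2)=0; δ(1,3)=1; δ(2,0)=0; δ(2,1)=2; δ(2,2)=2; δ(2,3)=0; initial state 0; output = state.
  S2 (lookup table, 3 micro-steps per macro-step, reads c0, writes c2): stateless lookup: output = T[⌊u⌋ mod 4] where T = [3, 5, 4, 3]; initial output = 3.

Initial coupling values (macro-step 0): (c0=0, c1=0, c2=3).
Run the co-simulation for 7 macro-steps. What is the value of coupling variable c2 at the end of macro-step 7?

macro 1: S0 reads c1=0 → after 1×micro: 3; S1 reads c2=3 → after 2×micro: 1; S2 reads c0=0 → after 3×micro: 3 ⇒ (c0=3, c1=1, c2=3)
macro 2: S0 reads c1=1 → after 1×micro: 0; S1 reads c2=3 → after 2×micro: 1; S2 reads c0=3 → after 3×micro: 3 ⇒ (c0=0, c1=1, c2=3)
macro 3: S0 reads c1=1 → after 1×micro: 1; S1 reads c2=3 → after 2×micro: 1; S2 reads c0=0 → after 3×micro: 3 ⇒ (c0=1, c1=1, c2=3)
macro 4: S0 reads c1=1 → after 1×micro: 1; S1 reads c2=3 → after 2×micro: 1; S2 reads c0=1 → after 3×micro: 5 ⇒ (c0=1, c1=1, c2=5)
macro 5: S0 reads c1=1 → after 1×micro: 1; S1 reads c2=5 → after 2×micro: 1; S2 reads c0=1 → after 3×micro: 5 ⇒ (c0=1, c1=1, c2=5)
macro 6: S0 reads c1=1 → after 1×micro: 1; S1 reads c2=5 → after 2×micro: 1; S2 reads c0=1 → after 3×micro: 5 ⇒ (c0=1, c1=1, c2=5)
macro 7: S0 reads c1=1 → after 1×micro: 1; S1 reads c2=5 → after 2×micro: 1; S2 reads c0=1 → after 3×micro: 5 ⇒ (c0=1, c1=1, c2=5)

c2 at macro-step 7 = 5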